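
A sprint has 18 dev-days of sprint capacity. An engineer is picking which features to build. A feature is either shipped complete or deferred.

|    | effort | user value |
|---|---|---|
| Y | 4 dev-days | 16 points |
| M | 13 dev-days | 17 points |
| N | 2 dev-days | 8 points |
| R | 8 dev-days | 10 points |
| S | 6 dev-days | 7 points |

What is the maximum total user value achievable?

Allowing fractional choices, the relaxed optimum would be about 39.7, but features are indivisible.
Y + N + R: effort 4 + 2 + 8 = 14 ≤ 18, user value 16 + 8 + 10 = 34.
Y + M: effort 4 + 13 = 17 ≤ 18, user value 16 + 17 = 33.
Y + R + S: effort 4 + 8 + 6 = 18 ≤ 18, user value 16 + 10 + 7 = 33.
Best is Y, N, and R with total user value 34.

34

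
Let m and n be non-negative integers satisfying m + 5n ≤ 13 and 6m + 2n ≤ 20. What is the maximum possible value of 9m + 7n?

(m,n)=(3,1): 1·3+5·1=8≤13, 6·3+2·1=20≤20, objective 34.
(m,n)=(2,2): 1·2+5·2=12≤13, 6·2+2·2=16≤20, objective 32.
(m,n)=(3,0): 1·3+5·0=3≤13, 6·3+2·0=18≤20, objective 27.
Maximum is 34 at (m,n)=(3,1).

34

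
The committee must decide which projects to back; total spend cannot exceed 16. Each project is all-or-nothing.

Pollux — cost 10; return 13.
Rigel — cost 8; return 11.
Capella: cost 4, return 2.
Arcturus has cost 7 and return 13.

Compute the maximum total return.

Allowing fractional choices, the relaxed optimum would be about 25.3, but projects are indivisible.
Rigel + Arcturus: cost 8 + 7 = 15 ≤ 16, return 11 + 13 = 24.
Pollux + Capella: cost 10 + 4 = 14 ≤ 16, return 13 + 2 = 15.
Capella + Arcturus: cost 4 + 7 = 11 ≤ 16, return 2 + 13 = 15.
Best is Rigel and Arcturus with total return 24.

24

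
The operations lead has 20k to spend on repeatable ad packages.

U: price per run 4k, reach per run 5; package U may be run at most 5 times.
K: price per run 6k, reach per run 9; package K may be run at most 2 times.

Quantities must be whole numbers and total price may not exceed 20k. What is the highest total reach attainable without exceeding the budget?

28

Take 2×U and 2×K: price 20 ≤ 20, reach 2·5 + 2·9 = 28.
K has the best ratio (9/6) and is taken to its limit of 2; remaining capacity is filled optimally with the others.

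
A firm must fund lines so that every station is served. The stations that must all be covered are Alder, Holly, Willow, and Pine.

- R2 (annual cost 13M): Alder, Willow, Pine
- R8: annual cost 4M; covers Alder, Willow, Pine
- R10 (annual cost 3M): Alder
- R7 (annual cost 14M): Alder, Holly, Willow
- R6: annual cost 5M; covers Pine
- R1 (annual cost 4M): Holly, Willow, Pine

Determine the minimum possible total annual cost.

7

This is an integer covering problem.
Choose R10 and R1: together they cover Alder, Holly, Willow, Pine — every station.
Total annual cost: 3 + 4 = 7.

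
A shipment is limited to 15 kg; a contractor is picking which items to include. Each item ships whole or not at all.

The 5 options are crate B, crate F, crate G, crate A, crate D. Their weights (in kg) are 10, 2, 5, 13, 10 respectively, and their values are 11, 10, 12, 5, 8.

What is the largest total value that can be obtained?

23

This is a 0-1 knapsack instance.
Allowing fractional choices, the relaxed optimum would be about 30.8, but items are indivisible.
crate B + crate G: weight 10 + 5 = 15 ≤ 15, value 11 + 12 = 23.
crate F + crate G: weight 2 + 5 = 7 ≤ 15, value 10 + 12 = 22.
Best is crate B and crate G with total value 23.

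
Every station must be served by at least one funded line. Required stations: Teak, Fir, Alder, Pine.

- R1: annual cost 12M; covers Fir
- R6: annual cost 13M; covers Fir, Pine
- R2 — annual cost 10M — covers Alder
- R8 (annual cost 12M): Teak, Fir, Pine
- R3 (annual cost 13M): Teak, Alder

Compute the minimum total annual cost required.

22

This is an integer covering problem.
Choose R2 and R8: together they cover Teak, Fir, Alder, Pine — every station.
Total annual cost: 10 + 12 = 22.
No cover costs less than 22.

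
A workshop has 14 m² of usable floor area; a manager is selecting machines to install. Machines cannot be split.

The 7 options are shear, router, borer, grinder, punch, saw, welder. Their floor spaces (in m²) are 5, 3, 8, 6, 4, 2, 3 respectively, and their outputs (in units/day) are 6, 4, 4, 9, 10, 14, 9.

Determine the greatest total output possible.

shear + punch + saw + welder: floor space 5 + 4 + 2 + 3 = 14 ≤ 14, output 6 + 10 + 14 + 9 = 39.
router + punch + saw + welder: floor space 3 + 4 + 2 + 3 = 12 ≤ 14, output 4 + 10 + 14 + 9 = 37.
router + grinder + saw + welder: floor space 3 + 6 + 2 + 3 = 14 ≤ 14, output 4 + 9 + 14 + 9 = 36.
Best is shear, punch, saw, and welder with total output 39.

39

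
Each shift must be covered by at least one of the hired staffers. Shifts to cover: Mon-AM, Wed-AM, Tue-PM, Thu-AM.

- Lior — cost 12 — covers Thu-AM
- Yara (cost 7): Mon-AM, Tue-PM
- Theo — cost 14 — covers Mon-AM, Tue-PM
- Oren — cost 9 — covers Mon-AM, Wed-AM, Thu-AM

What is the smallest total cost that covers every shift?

Choose Yara and Oren: together they cover Mon-AM, Wed-AM, Tue-PM, Thu-AM — every shift.
Total cost: 7 + 9 = 16.
No cover costs less than 16.

16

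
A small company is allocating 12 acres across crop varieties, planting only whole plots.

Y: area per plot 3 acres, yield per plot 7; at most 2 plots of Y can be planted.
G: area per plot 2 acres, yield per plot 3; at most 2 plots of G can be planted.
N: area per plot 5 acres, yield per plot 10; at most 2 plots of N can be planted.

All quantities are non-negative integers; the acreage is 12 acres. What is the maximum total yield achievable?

24

2×Y and 1×N: area 11 ≤ 12, yield 2·7 + 1·10 = 24.
1×G and 2×N: area 12 ≤ 12, yield 1·3 + 2·10 = 23.
Best is 24.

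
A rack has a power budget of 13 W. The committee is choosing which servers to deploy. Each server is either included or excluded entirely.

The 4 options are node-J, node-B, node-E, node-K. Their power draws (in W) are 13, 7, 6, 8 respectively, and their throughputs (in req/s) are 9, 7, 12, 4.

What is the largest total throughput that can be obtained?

node-E: power draw 6 ≤ 13, throughput 12.
node-J: power draw 13 ≤ 13, throughput 9.
node-B + node-E: power draw 7 + 6 = 13 ≤ 13, throughput 7 + 12 = 19.
Best is node-B and node-E with total throughput 19.

19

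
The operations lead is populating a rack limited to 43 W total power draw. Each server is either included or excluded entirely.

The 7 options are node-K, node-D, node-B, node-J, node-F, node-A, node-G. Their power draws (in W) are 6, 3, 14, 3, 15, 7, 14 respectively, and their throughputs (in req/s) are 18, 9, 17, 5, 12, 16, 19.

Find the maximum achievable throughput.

70

Take node-K, node-B, node-A, and node-G: power draw 6 + 14 + 7 + 14 = 41 ≤ 43, throughput 18 + 17 + 16 + 19 = 70.
No other feasible combination does better.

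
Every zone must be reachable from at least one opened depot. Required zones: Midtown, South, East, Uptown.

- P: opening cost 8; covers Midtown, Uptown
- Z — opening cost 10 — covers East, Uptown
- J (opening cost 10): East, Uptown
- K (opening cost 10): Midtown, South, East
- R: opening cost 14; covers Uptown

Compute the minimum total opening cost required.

18

This is a weighted set-cover instance.
Choose P and K: together they cover Midtown, South, East, Uptown — every zone.
Total opening cost: 8 + 10 = 18.
No cover costs less than 18.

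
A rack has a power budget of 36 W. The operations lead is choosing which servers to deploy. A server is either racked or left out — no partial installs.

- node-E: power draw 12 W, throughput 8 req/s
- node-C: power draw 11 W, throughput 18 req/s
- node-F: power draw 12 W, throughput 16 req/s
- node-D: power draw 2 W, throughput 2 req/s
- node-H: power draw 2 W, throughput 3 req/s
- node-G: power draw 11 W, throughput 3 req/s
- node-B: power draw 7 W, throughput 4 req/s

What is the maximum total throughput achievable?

43

Allowing fractional choices, the relaxed optimum would be about 45.0, but servers are indivisible.
node-C + node-F + node-H + node-B: power draw 11 + 12 + 2 + 7 = 32 ≤ 36, throughput 18 + 16 + 3 + 4 = 41.
node-C + node-F + node-D + node-H + node-B: power draw 11 + 12 + 2 + 2 + 7 = 34 ≤ 36, throughput 18 + 16 + 2 + 3 + 4 = 43.
node-E + node-C + node-F: power draw 12 + 11 + 12 = 35 ≤ 36, throughput 8 + 18 + 16 = 42.
Best is node-C, node-F, node-D, node-H, and node-B with total throughput 43.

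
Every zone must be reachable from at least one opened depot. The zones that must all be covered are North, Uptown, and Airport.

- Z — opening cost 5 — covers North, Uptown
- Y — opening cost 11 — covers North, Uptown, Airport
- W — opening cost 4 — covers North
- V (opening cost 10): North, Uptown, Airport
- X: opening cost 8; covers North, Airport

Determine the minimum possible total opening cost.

This is a weighted set-cover instance.
The greedy cost-per-new-zone heuristic would pick Z and X for 13, but a cheaper cover exists.
V alone covers North, Uptown, Airport — every zone.
Total opening cost: 10.
No cover costs less than 10.

10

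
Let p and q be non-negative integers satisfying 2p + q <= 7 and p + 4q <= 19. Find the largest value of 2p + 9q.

(p,q)=(1,4): 2·1+1·4=6≤7, 1·1+4·4=17≤19, objective 38.
(p,q)=(0,4): 2·0+1·4=4≤7, 1·0+4·4=16≤19, objective 36.
(p,q)=(2,3): 2·2+1·3=7≤7, 1·2+4·3=14≤19, objective 31.
Maximum is 38 at (p,q)=(1,4).

38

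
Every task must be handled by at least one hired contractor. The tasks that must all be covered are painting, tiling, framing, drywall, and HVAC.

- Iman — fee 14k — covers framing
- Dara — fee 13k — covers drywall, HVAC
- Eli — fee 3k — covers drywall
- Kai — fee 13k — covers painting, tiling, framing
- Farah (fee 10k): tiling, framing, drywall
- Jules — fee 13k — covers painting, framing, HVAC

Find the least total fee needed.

23

The greedy cost-per-new-task heuristic would pick Eli, Kai, and Dara for 29, but a cheaper cover exists.
Choose Farah and Jules: together they cover painting, tiling, framing, drywall, HVAC — every task.
Total fee: 10 + 13 = 23.
No cover costs less than 23.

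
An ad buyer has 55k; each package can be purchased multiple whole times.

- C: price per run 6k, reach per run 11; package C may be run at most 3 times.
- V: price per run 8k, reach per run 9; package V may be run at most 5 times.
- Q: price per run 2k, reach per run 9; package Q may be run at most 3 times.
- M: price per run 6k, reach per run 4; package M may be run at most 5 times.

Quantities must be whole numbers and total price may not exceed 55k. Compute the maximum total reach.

Q has the best ratio (9/2); taking only Q gives at most 3×9 = 27 (stopped by the supply cap of 3).
Mixing does better — 3×C, 3×V, 3×Q, and 1×M: price 54 ≤ 55, reach 3·11 + 3·9 + 3·9 + 1·4 = 91.

91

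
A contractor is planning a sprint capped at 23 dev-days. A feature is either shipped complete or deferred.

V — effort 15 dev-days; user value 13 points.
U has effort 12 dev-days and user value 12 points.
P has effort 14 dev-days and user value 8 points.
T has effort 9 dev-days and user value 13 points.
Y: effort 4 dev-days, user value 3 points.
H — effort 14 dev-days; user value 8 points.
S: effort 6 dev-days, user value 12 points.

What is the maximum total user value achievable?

28

Allowing fractional choices, the relaxed optimum would be about 33.0, but features are indivisible.
U + Y + S: effort 12 + 4 + 6 = 22 ≤ 23, user value 12 + 3 + 12 = 27.
T + Y + S: effort 9 + 4 + 6 = 19 ≤ 23, user value 13 + 3 + 12 = 28.
Best is T, Y, and S with total user value 28.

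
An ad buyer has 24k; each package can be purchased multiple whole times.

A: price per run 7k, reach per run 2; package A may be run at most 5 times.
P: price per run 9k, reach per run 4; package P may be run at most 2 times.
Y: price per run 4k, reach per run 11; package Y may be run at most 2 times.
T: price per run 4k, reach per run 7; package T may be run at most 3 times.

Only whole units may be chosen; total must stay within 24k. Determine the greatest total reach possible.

Y has the best ratio (11/4); taking only Y gives at most 2×11 = 22 (stopped by the supply cap of 2).
Mixing does better — 2×Y and 3×T: price 20 ≤ 24, reach 2·11 + 3·7 = 43.

43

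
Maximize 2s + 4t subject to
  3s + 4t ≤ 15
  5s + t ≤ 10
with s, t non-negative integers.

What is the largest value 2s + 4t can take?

14

Relaxing integrality, the LP optimum is 15.00 at (s,t) = (0, 3.75), which is not an integer point.
(s,t)=(1,3): 3·1+4·3=15≤15, 5·1+1·3=8≤10, objective 14.
(s,t)=(0,3): 3·0+4·3=12≤15, 5·0+1·3=3≤10, objective 12.
(s,t)=(1,2): 3·1+4·2=11≤15, 5·1+1·2=7≤10, objective 10.
No feasible integer point exceeds 14.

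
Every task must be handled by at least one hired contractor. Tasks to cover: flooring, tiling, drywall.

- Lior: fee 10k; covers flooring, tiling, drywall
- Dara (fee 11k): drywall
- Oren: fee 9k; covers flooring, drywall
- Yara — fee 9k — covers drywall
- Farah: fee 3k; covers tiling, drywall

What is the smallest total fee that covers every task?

The greedy cost-per-new-task heuristic would pick Farah and Oren for 12, but a cheaper cover exists.
Lior alone covers flooring, tiling, drywall — every task.
Total fee: 10.
No cover costs less than 10.

10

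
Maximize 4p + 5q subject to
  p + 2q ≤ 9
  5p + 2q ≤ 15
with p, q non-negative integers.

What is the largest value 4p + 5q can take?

24

(p,q)=(1,4): 1·1+2·4=9≤9, 5·1+2·4=13≤15, objective 24.
(p,q)=(0,4): 1·0+2·4=8≤9, 5·0+2·4=8≤15, objective 20.
(p,q)=(1,3): 1·1+2·3=7≤9, 5·1+2·3=11≤15, objective 19.
(p,q)=(2,2): 1·2+2·2=6≤9, 5·2+2·2=14≤15, objective 18.
Maximum is 24 at (p,q)=(1,4).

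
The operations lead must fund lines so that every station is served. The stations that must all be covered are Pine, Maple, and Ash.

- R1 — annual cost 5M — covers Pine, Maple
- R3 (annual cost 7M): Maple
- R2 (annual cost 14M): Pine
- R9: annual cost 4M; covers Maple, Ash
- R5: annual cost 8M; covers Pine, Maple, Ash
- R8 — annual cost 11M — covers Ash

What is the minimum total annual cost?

This is a weighted set-cover instance.
The greedy cost-per-new-station heuristic would pick R9 and R1 for 9, but a cheaper cover exists.
R5 alone covers Pine, Maple, Ash — every station.
Total annual cost: 8.
No cover costs less than 8.

8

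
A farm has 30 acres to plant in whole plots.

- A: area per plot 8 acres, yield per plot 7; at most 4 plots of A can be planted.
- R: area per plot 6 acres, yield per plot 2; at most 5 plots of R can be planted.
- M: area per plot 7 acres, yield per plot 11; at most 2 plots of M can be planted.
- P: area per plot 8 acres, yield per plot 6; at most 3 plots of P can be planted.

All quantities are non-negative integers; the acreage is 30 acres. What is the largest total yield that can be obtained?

36

Take 2×A and 2×M: area 30 ≤ 30, yield 2·7 + 2·11 = 36.
M has the best ratio (11/7) and is taken to its limit of 2; remaining capacity is filled optimally with the others.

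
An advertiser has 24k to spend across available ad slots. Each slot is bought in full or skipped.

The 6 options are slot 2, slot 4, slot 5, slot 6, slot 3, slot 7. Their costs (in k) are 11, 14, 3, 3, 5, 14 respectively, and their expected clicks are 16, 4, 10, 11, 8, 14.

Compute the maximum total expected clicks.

45

Allowing fractional choices, the relaxed optimum would be about 47.0, but ad slots are indivisible.
slot 2 + slot 5 + slot 6: cost 11 + 3 + 3 = 17 ≤ 24, expected clicks 16 + 10 + 11 = 37.
slot 2 + slot 5 + slot 6 + slot 3: cost 11 + 3 + 3 + 5 = 22 ≤ 24, expected clicks 16 + 10 + 11 + 8 = 45.
Best is slot 2, slot 5, slot 6, and slot 3 with total expected clicks 45.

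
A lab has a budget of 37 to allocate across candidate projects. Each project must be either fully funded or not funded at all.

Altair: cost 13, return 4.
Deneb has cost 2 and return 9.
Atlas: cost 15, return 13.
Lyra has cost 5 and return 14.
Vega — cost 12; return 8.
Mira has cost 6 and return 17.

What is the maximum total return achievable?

Deneb + Atlas + Lyra + Mira: cost 2 + 15 + 5 + 6 = 28 ≤ 37, return 9 + 13 + 14 + 17 = 53.
Deneb + Lyra + Vega + Mira: cost 2 + 5 + 12 + 6 = 25 ≤ 37, return 9 + 14 + 8 + 17 = 48.
Deneb + Atlas + Vega + Mira: cost 2 + 15 + 12 + 6 = 35 ≤ 37, return 9 + 13 + 8 + 17 = 47.
Best is Deneb, Atlas, Lyra, and Mira with total return 53.

53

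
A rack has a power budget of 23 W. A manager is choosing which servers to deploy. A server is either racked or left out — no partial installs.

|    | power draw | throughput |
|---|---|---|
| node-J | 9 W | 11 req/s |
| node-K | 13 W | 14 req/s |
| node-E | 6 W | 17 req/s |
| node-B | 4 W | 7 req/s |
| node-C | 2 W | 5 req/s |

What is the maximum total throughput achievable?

40

This is an integer program with binary decision variables.
Allowing fractional choices, the relaxed optimum would be about 42.2, but servers are indivisible.
node-K + node-E + node-C: power draw 13 + 6 + 2 = 21 ≤ 23, throughput 14 + 17 + 5 = 36.
node-K + node-E + node-B: power draw 13 + 6 + 4 = 23 ≤ 23, throughput 14 + 17 + 7 = 38.
node-J + node-E + node-B + node-C: power draw 9 + 6 + 4 + 2 = 21 ≤ 23, throughput 11 + 17 + 7 + 5 = 40.
Best is node-J, node-E, node-B, and node-C with total throughput 40.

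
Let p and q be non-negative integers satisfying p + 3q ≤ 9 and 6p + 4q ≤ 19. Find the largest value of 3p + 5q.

The continuous relaxation peaks at (1.5, 2.5) with value 17.00; rounding to a feasible lattice point costs some objective.
(p,q)=(0,3): 1·0+3·3=9≤9, 6·0+4·3=12≤19, objective 15.
(p,q)=(1,2): 1·1+3·2=7≤9, 6·1+4·2=14≤19, objective 13.
(p,q)=(2,1): 1·2+3·1=5≤9, 6·2+4·1=16≤19, objective 11.
Maximum is 15 at (p,q)=(0,3).

15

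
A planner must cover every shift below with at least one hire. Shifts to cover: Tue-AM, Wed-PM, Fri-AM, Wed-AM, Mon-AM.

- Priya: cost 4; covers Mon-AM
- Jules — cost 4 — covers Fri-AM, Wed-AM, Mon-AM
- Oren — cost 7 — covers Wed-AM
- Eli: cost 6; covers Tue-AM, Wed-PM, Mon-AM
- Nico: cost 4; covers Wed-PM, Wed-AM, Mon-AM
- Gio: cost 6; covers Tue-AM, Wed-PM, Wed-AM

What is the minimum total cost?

Choose Jules and Eli: together they cover Tue-AM, Wed-PM, Fri-AM, Wed-AM, Mon-AM — every shift.
Total cost: 4 + 6 = 10.

10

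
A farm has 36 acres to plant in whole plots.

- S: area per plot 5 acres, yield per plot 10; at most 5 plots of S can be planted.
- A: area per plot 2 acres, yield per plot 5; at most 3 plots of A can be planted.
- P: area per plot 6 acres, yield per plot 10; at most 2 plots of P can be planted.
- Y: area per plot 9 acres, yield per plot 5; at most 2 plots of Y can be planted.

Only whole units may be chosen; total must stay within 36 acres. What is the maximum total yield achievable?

70

4×S, 2×A, and 2×P: area 36 ≤ 36, yield 4·10 + 2·5 + 2·10 = 70.
5×S, 2×A, and 1×P: area 35 ≤ 36, yield 5·10 + 2·5 + 1·10 = 70.
Best is 70.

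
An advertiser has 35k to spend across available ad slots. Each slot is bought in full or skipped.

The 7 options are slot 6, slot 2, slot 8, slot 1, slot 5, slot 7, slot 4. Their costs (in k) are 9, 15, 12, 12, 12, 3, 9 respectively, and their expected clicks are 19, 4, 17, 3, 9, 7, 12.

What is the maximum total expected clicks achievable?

Allowing fractional choices, the relaxed optimum would be about 56.5, but ad slots are indivisible.
slot 6 + slot 8 + slot 7 + slot 4: cost 9 + 12 + 3 + 9 = 33 ≤ 35, expected clicks 19 + 17 + 7 + 12 = 55.
slot 6 + slot 8 + slot 4: cost 9 + 12 + 9 = 30 ≤ 35, expected clicks 19 + 17 + 12 = 48.
Best is slot 6, slot 8, slot 7, and slot 4 with total expected clicks 55.

55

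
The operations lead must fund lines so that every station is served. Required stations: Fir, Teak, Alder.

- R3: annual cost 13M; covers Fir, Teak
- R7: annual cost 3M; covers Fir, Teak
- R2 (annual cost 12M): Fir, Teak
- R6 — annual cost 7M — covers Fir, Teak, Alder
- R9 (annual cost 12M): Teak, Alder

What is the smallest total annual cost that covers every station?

R6 alone covers Fir, Teak, Alder — every station.
Total annual cost: 7.

7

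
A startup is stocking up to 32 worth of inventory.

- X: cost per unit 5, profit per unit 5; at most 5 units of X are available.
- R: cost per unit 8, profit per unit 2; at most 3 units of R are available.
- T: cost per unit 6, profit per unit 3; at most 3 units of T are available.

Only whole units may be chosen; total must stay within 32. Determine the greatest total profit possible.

28

4×X and 2×T: cost 32 ≤ 32, profit 4·5 + 2·3 = 26.
5×X and 1×T: cost 31 ≤ 32, profit 5·5 + 1·3 = 28.
Best is 28.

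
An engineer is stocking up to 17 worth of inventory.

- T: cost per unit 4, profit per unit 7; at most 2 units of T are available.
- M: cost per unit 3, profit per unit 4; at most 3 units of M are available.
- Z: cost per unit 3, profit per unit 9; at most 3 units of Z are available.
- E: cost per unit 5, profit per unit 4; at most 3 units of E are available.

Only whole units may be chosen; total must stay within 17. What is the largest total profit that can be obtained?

2×T and 3×Z: cost 17 ≤ 17, profit 2·7 + 3·9 = 41.
1×T, 1×M, and 3×Z: cost 16 ≤ 17, profit 1·7 + 1·4 + 3·9 = 38.
Best is 41.

41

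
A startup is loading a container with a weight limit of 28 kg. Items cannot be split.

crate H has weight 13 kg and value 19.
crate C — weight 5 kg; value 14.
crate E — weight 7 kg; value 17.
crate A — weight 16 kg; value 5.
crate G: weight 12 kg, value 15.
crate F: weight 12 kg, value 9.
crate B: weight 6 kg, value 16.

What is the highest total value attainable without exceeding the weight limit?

This is a 0-1 knapsack instance.
Allowing fractional choices, the relaxed optimum would be about 61.6, but items are indivisible.
crate H + crate C + crate E: weight 13 + 5 + 7 = 25 ≤ 28, value 19 + 14 + 17 = 50.
crate H + crate E + crate B: weight 13 + 7 + 6 = 26 ≤ 28, value 19 + 17 + 16 = 52.
crate H + crate C + crate B: weight 13 + 5 + 6 = 24 ≤ 28, value 19 + 14 + 16 = 49.
Best is crate H, crate E, and crate B with total value 52.

52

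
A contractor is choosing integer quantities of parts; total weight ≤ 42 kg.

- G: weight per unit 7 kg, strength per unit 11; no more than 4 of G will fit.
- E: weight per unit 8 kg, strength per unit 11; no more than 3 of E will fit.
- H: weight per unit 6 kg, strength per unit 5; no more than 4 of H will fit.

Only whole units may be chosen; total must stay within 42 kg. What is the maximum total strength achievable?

G has the best ratio (11/7); taking only G gives at most 4×11 = 44 (stopped by the supply cap of 4).
Mixing does better — 4×G, 1×E, and 1×H: weight 42 ≤ 42, strength 4·11 + 1·11 + 1·5 = 60.

60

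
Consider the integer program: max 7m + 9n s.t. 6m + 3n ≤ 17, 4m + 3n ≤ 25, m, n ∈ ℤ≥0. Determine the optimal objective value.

45

The continuous relaxation peaks at (0, 5.67) with value 51.00; rounding to a feasible lattice point costs some objective.
(m,n)=(0,5): 6·0+3·5=15≤17, 4·0+3·5=15≤25, objective 45.
(m,n)=(0,4): 6·0+3·4=12≤17, 4·0+3·4=12≤25, objective 36.
No feasible integer point exceeds 45.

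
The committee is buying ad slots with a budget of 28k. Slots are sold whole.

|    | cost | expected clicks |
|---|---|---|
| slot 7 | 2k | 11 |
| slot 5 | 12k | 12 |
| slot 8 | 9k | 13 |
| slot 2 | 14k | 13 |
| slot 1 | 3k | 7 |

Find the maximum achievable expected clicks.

44

Take slot 7, slot 8, slot 2, and slot 1: cost 2 + 9 + 14 + 3 = 28 ≤ 28, expected clicks 11 + 13 + 13 + 7 = 44.
No other feasible combination does better.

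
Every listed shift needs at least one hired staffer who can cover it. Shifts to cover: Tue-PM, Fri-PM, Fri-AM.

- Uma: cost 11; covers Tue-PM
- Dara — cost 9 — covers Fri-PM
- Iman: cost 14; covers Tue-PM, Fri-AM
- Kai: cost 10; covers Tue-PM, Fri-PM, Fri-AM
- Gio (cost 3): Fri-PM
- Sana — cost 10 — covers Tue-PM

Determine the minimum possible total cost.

10

Kai alone covers Tue-PM, Fri-PM, Fri-AM — every shift.
Total cost: 10.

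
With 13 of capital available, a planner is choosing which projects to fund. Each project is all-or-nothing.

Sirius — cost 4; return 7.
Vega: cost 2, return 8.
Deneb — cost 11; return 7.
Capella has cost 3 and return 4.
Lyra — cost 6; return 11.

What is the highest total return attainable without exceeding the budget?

26

Allowing fractional choices, the relaxed optimum would be about 27.3, but projects are indivisible.
Vega + Capella + Lyra: cost 2 + 3 + 6 = 11 ≤ 13, return 8 + 4 + 11 = 23.
Sirius + Vega + Lyra: cost 4 + 2 + 6 = 12 ≤ 13, return 7 + 8 + 11 = 26.
Best is Sirius, Vega, and Lyra with total return 26.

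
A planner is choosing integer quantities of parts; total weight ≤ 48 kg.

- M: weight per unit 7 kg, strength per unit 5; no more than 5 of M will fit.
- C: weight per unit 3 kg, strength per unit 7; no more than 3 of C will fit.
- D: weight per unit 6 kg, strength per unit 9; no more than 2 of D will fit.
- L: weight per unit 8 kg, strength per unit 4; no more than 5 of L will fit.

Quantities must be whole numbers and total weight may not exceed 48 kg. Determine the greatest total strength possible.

54

3×M, 3×C, and 2×D: weight 42 ≤ 48, strength 3·5 + 3·7 + 2·9 = 54.
2×M, 3×C, 2×D, and 1×L: weight 43 ≤ 48, strength 2·5 + 3·7 + 2·9 + 1·4 = 53.
Best is 54.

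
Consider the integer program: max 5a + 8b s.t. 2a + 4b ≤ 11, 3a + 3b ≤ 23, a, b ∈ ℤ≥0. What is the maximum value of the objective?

(a,b)=(5,0) is feasible, giving 25.
(a,b)=(4,0) is feasible, giving 20.
The best lattice point is (5,0), giving 25.

25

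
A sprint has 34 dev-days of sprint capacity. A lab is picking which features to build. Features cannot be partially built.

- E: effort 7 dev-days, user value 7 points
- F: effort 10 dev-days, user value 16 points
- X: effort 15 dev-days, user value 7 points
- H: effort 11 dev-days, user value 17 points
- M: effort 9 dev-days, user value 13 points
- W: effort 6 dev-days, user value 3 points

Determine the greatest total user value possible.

46

E + F + H + W: effort 7 + 10 + 11 + 6 = 34 ≤ 34, user value 7 + 16 + 17 + 3 = 43.
F + H + M: effort 10 + 11 + 9 = 30 ≤ 34, user value 16 + 17 + 13 = 46.
E + F + H: effort 7 + 10 + 11 = 28 ≤ 34, user value 7 + 16 + 17 = 40.
Best is F, H, and M with total user value 46.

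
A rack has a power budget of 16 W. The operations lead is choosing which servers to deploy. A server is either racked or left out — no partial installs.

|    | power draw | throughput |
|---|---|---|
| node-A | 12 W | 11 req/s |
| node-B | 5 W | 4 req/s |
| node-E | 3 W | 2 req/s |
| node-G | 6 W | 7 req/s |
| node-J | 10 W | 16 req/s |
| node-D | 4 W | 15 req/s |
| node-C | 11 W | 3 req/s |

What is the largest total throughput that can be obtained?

Treat it as a binary knapsack problem.
node-A + node-D: power draw 12 + 4 = 16 ≤ 16, throughput 11 + 15 = 26.
node-B + node-G + node-D: power draw 5 + 6 + 4 = 15 ≤ 16, throughput 4 + 7 + 15 = 26.
node-J + node-D: power draw 10 + 4 = 14 ≤ 16, throughput 16 + 15 = 31.
Best is node-J and node-D with total throughput 31.

31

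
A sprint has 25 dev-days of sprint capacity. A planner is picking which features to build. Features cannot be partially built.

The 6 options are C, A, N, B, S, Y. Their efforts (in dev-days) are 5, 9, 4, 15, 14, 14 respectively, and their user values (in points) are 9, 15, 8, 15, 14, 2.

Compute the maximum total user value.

Allowing fractional choices, the relaxed optimum would be about 39.0, but features are indivisible.
C + N + B: effort 5 + 4 + 15 = 24 ≤ 25, user value 9 + 8 + 15 = 32.
C + A + N: effort 5 + 9 + 4 = 18 ≤ 25, user value 9 + 15 + 8 = 32.
C + N + S: effort 5 + 4 + 14 = 23 ≤ 25, user value 9 + 8 + 14 = 31.
The maximum user value is 32; one optimal choice is C, A, and N.

32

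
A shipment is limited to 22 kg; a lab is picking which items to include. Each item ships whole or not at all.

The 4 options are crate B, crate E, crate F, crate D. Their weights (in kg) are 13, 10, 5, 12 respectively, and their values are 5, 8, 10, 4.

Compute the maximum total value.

Take crate E and crate F: weight 10 + 5 = 15 ≤ 22, value 8 + 10 = 18.
No other feasible combination does better.

18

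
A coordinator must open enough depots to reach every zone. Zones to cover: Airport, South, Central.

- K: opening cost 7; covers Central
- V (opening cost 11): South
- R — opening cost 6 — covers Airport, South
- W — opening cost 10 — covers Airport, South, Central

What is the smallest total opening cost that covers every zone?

The greedy cost-per-new-zone heuristic would pick R and K for 13, but a cheaper cover exists.
W alone covers Airport, South, Central — every zone.
Total opening cost: 10.
No cover costs less than 10.

10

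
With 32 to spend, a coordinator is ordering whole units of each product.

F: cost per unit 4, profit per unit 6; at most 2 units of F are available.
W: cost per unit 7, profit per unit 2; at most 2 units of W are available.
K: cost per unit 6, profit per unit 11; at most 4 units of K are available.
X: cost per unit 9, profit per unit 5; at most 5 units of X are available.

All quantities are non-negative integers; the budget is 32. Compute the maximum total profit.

56

1×F and 4×K: cost 28 ≤ 32, profit 1·6 + 4·11 = 50.
2×F and 4×K: cost 32 ≤ 32, profit 2·6 + 4·11 = 56.
Best is 56.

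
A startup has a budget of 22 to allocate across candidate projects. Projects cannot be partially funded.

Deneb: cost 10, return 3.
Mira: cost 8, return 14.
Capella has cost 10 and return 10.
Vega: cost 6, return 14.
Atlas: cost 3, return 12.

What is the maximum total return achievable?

Mira + Capella + Atlas: cost 8 + 10 + 3 = 21 ≤ 22, return 14 + 10 + 12 = 36.
Mira + Vega + Atlas: cost 8 + 6 + 3 = 17 ≤ 22, return 14 + 14 + 12 = 40.
Capella + Vega + Atlas: cost 10 + 6 + 3 = 19 ≤ 22, return 10 + 14 + 12 = 36.
Best is Mira, Vega, and Atlas with total return 40.

40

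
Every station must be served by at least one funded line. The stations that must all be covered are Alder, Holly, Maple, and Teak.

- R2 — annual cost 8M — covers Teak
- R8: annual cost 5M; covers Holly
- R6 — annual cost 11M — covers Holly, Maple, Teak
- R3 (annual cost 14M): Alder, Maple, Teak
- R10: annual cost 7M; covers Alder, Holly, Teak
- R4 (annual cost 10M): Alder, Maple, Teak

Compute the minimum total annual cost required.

The greedy cost-per-new-station heuristic would pick R10 and R4 for 17, but a cheaper cover exists.
Choose R8 and R4: together they cover Alder, Holly, Maple, Teak — every station.
Total annual cost: 5 + 10 = 15.
No cover costs less than 15.

15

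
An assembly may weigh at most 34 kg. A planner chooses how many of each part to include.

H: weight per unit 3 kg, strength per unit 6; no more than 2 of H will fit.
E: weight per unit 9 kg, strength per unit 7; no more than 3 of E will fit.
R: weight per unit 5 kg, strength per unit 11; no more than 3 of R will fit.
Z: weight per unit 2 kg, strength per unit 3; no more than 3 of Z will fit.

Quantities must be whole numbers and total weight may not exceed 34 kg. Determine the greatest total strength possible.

58

This is a bounded integer knapsack.
R has the best ratio (11/5); taking only R gives at most 3×11 = 33 (stopped by the supply cap of 3).
Mixing does better — 2×H, 1×E, 3×R, and 2×Z: weight 34 ≤ 34, strength 2·6 + 1·7 + 3·11 + 2·3 = 58.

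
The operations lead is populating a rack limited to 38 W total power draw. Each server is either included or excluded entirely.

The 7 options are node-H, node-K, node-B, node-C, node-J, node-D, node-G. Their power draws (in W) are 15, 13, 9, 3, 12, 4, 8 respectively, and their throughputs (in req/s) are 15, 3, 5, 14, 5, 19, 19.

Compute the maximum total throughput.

node-B + node-C + node-J + node-D + node-G: power draw 9 + 3 + 12 + 4 + 8 = 36 ≤ 38, throughput 5 + 14 + 5 + 19 + 19 = 62.
node-H + node-C + node-D + node-G: power draw 15 + 3 + 4 + 8 = 30 ≤ 38, throughput 15 + 14 + 19 + 19 = 67.
Best is node-H, node-C, node-D, and node-G with total throughput 67.

67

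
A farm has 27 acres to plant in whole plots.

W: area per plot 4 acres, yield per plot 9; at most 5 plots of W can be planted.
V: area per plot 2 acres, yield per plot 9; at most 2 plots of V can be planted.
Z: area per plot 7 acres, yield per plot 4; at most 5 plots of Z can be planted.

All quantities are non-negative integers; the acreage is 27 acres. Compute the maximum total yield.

63

5×W and 2×V: area 24 ≤ 27, yield 5·9 + 2·9 = 63.
4×W, 2×V, and 1×Z: area 27 ≤ 27, yield 4·9 + 2·9 + 1·4 = 58.
Best is 63.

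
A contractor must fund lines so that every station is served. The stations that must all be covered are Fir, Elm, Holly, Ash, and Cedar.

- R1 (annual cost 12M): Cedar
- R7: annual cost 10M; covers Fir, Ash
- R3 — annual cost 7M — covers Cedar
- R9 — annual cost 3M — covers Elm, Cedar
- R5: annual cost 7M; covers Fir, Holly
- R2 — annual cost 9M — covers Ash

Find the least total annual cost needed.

19

This is an integer covering problem.
Choose R9, R5, and R2: together they cover Fir, Elm, Holly, Ash, Cedar — every station.
Total annual cost: 3 + 7 + 9 = 19.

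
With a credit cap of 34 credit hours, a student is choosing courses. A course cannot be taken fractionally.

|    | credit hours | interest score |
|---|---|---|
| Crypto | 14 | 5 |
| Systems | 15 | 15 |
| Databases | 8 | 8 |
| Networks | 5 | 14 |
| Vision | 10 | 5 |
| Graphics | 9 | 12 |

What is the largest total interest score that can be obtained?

This is a 0-1 knapsack instance.
Allowing fractional choices, the relaxed optimum would be about 46.0, but courses are indivisible.
Databases + Networks + Vision + Graphics: credit hours 8 + 5 + 10 + 9 = 32 ≤ 34, interest score 8 + 14 + 5 + 12 = 39.
Systems + Databases + Networks: credit hours 15 + 8 + 5 = 28 ≤ 34, interest score 15 + 8 + 14 = 37.
Systems + Networks + Graphics: credit hours 15 + 5 + 9 = 29 ≤ 34, interest score 15 + 14 + 12 = 41.
Best is Systems, Networks, and Graphics with total interest score 41.

41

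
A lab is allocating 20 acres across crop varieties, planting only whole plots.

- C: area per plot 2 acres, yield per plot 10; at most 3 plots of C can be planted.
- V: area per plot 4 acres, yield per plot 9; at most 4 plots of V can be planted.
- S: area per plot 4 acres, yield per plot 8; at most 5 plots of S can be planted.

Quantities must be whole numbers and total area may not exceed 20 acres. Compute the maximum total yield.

3×C and 3×V: area 18 ≤ 20, yield 3·10 + 3·9 = 57.
2×C and 4×V: area 20 ≤ 20, yield 2·10 + 4·9 = 56.
Best is 57.

57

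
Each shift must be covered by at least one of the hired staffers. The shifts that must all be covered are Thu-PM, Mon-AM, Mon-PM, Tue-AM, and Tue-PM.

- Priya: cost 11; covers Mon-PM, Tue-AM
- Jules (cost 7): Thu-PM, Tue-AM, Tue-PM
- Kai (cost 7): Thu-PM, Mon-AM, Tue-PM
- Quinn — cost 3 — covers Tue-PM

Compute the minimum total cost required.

18

Choose Priya and Kai: together they cover Thu-PM, Mon-AM, Mon-PM, Tue-AM, Tue-PM — every shift.
Total cost: 11 + 7 = 18.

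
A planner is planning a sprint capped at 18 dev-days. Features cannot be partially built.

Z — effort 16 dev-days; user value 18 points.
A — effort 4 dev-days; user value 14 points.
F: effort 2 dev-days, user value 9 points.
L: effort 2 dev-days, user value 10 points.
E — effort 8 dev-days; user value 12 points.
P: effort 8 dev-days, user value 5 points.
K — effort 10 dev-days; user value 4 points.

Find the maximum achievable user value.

Take A, F, L, and E: effort 4 + 2 + 2 + 8 = 16 ≤ 18, user value 14 + 9 + 10 + 12 = 45.
No other feasible combination does better.

45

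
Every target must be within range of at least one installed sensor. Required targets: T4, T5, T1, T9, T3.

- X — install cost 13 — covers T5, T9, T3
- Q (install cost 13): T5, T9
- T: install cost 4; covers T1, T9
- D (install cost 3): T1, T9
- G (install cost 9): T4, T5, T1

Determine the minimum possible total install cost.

The greedy cost-per-new-target heuristic would pick D, G, and X for 25, but a cheaper cover exists.
Choose X and G: together they cover T4, T5, T1, T9, T3 — every target.
Total install cost: 13 + 9 = 22.
No cover costs less than 22.

22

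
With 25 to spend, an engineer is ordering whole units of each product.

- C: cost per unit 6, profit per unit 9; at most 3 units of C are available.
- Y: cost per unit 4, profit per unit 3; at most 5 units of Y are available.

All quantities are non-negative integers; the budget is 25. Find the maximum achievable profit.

30

This is a bounded integer knapsack.
C has the best ratio (9/6); taking only C gives at most 3×9 = 27 (stopped by the supply cap of 3).
Mixing does better — 3×C and 1×Y: cost 22 ≤ 25, profit 3·9 + 1·3 = 30.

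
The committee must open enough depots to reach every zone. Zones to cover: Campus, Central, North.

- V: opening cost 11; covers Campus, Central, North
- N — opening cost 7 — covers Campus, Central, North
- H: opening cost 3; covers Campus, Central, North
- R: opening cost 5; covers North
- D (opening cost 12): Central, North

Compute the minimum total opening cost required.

H alone covers Campus, Central, North — every zone.
Total opening cost: 3.

3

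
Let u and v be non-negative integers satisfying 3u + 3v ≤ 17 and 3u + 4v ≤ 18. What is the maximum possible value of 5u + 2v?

(u,v)=(5,0): 3·5+3·0=15≤17, 3·5+4·0=15≤18, objective 25.
(u,v)=(4,1): 3·4+3·1=15≤17, 3·4+4·1=16≤18, objective 22.
Maximum is 25 at (u,v)=(5,0).

25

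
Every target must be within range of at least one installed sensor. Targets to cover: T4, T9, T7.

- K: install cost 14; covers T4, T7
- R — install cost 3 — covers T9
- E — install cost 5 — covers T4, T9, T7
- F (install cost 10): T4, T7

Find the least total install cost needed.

E alone covers T4, T9, T7 — every target.
Total install cost: 5.

5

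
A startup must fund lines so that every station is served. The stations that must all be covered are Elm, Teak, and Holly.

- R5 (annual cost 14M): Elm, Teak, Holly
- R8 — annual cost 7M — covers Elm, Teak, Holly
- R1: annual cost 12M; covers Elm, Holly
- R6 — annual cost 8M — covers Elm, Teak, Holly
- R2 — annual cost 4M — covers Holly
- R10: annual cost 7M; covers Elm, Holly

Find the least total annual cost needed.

7

This is an integer covering problem.
R8 alone covers Elm, Teak, Holly — every station.
Total annual cost: 7.
No cover costs less than 7.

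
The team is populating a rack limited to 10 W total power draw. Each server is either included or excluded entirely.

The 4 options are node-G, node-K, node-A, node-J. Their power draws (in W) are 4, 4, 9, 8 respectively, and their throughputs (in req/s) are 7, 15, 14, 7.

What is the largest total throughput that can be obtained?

22

Treat it as a binary knapsack problem.
Take node-G and node-K: power draw 4 + 4 = 8 ≤ 10, throughput 7 + 15 = 22.
No other feasible combination does better.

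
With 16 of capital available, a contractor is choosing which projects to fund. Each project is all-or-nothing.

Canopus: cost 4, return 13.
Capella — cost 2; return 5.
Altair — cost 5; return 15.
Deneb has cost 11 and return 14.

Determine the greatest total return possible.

Allowing fractional choices, the relaxed optimum would be about 39.4, but projects are indivisible.
Canopus + Capella + Altair: cost 4 + 2 + 5 = 11 ≤ 16, return 13 + 5 + 15 = 33.
Altair + Deneb: cost 5 + 11 = 16 ≤ 16, return 15 + 14 = 29.
Best is Canopus, Capella, and Altair with total return 33.

33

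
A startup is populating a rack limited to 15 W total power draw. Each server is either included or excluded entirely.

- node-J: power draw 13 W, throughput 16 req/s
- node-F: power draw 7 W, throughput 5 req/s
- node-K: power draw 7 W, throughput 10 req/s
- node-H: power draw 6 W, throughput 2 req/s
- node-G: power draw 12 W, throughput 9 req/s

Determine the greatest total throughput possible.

16

node-F + node-K: power draw 7 + 7 = 14 ≤ 15, throughput 5 + 10 = 15.
node-J: power draw 13 ≤ 15, throughput 16.
node-K + node-H: power draw 7 + 6 = 13 ≤ 15, throughput 10 + 2 = 12.
Best is node-J with total throughput 16.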